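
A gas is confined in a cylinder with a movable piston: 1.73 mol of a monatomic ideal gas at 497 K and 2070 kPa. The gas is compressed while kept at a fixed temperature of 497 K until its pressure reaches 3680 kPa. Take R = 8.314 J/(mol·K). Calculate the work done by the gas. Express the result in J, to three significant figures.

W ≈ -4110 J

Isothermal process: W = nRT ln(V₂/V₁) = nRT ln(P₁/P₂).
W = (1.73)(8.314)(497) × ln(2070/3680)
  = 7148 × ln(0.5625) = 7148 × -0.5754
W_by_gas = -4113 J.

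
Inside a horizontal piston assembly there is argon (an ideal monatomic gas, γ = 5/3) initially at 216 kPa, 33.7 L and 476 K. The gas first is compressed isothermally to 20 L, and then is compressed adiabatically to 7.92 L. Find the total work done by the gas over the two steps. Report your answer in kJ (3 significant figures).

Step 1 (isothermal): W = P₁V₁ ln(V₂/V₁) = (7279) ln(20/33.7) = -3798 J.
After step 1: P = 364 kPa, V = 20 L, T = 476 K.
Step 2 (adiabatic): W = (P₁V₁ − P₂V₂)/(γ−1) = (7279 − 13499)/0.667 = -9329 J.
W_total = -3798 − 9329 = -13127 J.

W_total ≈ -13.1 kJ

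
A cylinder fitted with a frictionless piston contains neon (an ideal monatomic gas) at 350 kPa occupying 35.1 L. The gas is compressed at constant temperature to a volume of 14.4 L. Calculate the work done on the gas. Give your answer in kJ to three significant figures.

W ≈ 10.9 kJ

Isothermal: W = nRT ln(V₂/V₁) = P₁V₁ ln(V₂/V₁).
P₁V₁ = (350 kPa)(35.1 L) = 12285 J.
W = 12285 × ln(14.4/35.1) = 12285 × -0.891
W_by_gas = -10946 J; work on gas = −W_by = 10946 J.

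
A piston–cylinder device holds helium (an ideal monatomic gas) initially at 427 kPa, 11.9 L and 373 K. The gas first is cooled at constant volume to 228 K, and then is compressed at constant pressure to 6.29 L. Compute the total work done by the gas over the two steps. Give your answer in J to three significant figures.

W_total ≈ -1460 J

Step 1 (isochoric): W = 0 (constant volume).
After step 1: P = 261 kPa (V unchanged).
Step 2 (isobaric): W = PΔV = (261 kPa)(6.29 − 11.9 L) = -1464 J.
W_total = 0 − 1464 = -1464 J.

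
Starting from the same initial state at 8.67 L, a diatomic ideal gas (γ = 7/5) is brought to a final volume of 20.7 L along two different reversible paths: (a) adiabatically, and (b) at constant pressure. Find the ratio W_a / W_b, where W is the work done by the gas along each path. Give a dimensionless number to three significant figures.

Path (a) adiabatic: W = P₁V₁(1 − (V₁/V₂)^(γ−1))/(γ−1) → W_a/(P₁V₁) = 0.7349.
Path (b) isobaric: W = P₁(V₂ − V₁) → W_b/(P₁V₁) = 1.388.
W_a / W_b = 0.7349 / 1.388 = 0.5297.

W_a / W_b ≈ 0.530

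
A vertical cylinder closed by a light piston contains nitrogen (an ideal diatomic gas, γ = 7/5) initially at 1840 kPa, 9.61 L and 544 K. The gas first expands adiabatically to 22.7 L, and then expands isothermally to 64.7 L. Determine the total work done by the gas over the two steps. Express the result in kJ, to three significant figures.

W_total ≈ 26.0 kJ

Step 1 (adiabatic): W = (P₁V₁ − P₂V₂)/(γ−1) = (17682 − 12538)/0.4 = 12862 J.
After step 1: P = 552.3 kPa, V = 22.7 L, T = 385.7 K.
Step 2 (isothermal): W = P₁V₁ ln(V₂/V₁) = (12538) ln(64.7/22.7) = 13132 J.
W_total = 12862 + 13132 = 25994 J.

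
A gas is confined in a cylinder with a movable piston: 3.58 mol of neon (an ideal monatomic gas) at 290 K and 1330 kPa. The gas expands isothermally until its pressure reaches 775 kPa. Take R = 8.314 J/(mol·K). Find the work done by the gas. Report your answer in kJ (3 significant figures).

Isothermal process: W = nRT ln(V₂/V₁) = nRT ln(P₁/P₂).
W = (3.58)(8.314)(290) × ln(1330/775)
  = 8632 × ln(1.716) = 8632 × 0.5401
W_by_gas = 4662 J.

W ≈ 4.66 kJ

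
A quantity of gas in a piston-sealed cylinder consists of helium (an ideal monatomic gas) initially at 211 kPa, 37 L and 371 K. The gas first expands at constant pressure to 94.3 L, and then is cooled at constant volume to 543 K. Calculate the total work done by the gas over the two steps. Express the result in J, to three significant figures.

W_total ≈ 12100 J

Step 1 (isobaric): W = PΔV = (211 kPa)(94.3 − 37 L) = 12090 J.
Step 2 (isochoric): W = 0 (constant volume).
W_total = 12090 + 0 = 12090 J.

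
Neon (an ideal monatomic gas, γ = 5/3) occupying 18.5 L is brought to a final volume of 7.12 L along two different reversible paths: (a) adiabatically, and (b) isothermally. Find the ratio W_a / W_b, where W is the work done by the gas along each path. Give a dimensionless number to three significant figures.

Path (a) adiabatic: W = P₁V₁(1 − (V₁/V₂)^(γ−1))/(γ−1) → W_a/(P₁V₁) = -1.335.
Path (b) isothermal: W = P₁V₁ ln(V₂/V₁) → W_b/(P₁V₁) = -0.9549.
W_a / W_b = -1.335 / -0.9549 = 1.398.

W_a / W_b ≈ 1.40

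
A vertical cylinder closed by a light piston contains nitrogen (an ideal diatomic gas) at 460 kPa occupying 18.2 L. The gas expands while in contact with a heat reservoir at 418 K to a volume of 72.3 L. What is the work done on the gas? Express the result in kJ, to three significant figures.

Isothermal: W = nRT ln(V₂/V₁) = P₁V₁ ln(V₂/V₁).
P₁V₁ = (460 kPa)(18.2 L) = 8372 J.
W = 8372 × ln(72.3/18.2) = 8372 × 1.379
W_by_gas = 11548 J; work on gas = −W_by = -11548 J.

W ≈ -11.5 kJ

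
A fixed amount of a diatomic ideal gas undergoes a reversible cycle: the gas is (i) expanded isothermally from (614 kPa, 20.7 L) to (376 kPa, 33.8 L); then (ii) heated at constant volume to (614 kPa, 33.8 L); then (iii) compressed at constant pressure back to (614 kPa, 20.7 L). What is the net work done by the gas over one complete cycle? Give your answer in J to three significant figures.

W_net ≈ -1810 J

Leg (i): W = PᵢVᵢ ln(V_f/Vᵢ) = (12710) ln(33.8/20.7) = 6232 J.
Leg (ii): W = 0.
Leg (iii): W = PΔV = (614)(20.7 − 33.8) = -8043 J.
W_net = 6232 − 8043 = -1811 J.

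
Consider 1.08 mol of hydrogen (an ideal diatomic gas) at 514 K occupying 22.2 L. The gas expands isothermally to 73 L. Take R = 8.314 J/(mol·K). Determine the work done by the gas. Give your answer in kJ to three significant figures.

W ≈ 5.49 kJ

Isothermal: W = nRT ln(V₂/V₁).
W = (1.08)(8.314)(514) × ln(73/22.2)
  = 4615 × 1.19
W_by_gas = 5494 J.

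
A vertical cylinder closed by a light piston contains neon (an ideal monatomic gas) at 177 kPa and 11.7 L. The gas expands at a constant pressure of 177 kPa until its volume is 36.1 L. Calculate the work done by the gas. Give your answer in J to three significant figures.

W ≈ 4320 J

Isobaric: W = P ΔV.
W = (177 kPa)(36.1 − 11.7 L) = (177)(24.4) = 4319 J.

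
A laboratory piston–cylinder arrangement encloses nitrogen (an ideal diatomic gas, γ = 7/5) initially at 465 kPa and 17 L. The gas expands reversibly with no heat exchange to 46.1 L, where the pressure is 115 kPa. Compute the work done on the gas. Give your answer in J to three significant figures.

W ≈ -6510 J

Adiabatic: W = (P₁V₁ − P₂V₂)/(γ − 1) with γ = 7/5.
P₁V₁ = 7905 J, P₂V₂ = 5302 J.
W = (7905 − 5302) / 0.4 = 6509 J.
Work on gas = −W_by = -6509 J.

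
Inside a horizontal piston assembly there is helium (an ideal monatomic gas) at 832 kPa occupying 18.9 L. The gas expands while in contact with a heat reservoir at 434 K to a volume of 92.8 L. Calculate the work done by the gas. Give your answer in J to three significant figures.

Isothermal: W = nRT ln(V₂/V₁) = P₁V₁ ln(V₂/V₁).
P₁V₁ = (832 kPa)(18.9 L) = 15725 J.
W = 15725 × ln(92.8/18.9) = 15725 × 1.591
W_by_gas = 25023 J.

W ≈ 25000 J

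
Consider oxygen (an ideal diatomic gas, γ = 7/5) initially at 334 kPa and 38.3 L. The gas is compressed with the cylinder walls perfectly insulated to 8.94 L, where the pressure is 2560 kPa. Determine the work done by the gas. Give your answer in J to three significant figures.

Adiabatic: W = (P₁V₁ − P₂V₂)/(γ − 1) with γ = 7/5.
P₁V₁ = 12792 J, P₂V₂ = 22886 J.
W = (12792 − 22886) / 0.4 = -25236 J.

W ≈ -25200 J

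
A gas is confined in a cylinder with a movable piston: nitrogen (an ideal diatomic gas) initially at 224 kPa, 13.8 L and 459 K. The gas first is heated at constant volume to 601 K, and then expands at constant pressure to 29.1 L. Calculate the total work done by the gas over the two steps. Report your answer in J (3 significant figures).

Step 1 (isochoric): W = 0 (constant volume).
After step 1: P = 293.3 kPa (V unchanged).
Step 2 (isobaric): W = PΔV = (293.3 kPa)(29.1 − 13.8 L) = 4487 J.
W_total = 0 + 4487 = 4487 J.

W_total ≈ 4490 J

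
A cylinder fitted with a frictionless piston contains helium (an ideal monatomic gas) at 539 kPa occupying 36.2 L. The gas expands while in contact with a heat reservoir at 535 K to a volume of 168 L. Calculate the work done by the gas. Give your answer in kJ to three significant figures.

W ≈ 29.9 kJ

Isothermal: W = nRT ln(V₂/V₁) = P₁V₁ ln(V₂/V₁).
P₁V₁ = (539 kPa)(36.2 L) = 19512 J.
W = 19512 × ln(168/36.2) = 19512 × 1.535
W_by_gas = 29949 J.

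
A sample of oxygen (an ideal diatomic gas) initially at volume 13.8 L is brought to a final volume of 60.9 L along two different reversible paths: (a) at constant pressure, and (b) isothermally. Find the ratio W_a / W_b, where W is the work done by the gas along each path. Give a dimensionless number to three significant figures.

W_a / W_b ≈ 2.30

Path (a) isobaric: W = P₁(V₂ − V₁) → W_a/(P₁V₁) = 3.413.
Path (b) isothermal: W = P₁V₁ ln(V₂/V₁) → W_b/(P₁V₁) = 1.485.
W_a / W_b = 3.413 / 1.485 = 2.299.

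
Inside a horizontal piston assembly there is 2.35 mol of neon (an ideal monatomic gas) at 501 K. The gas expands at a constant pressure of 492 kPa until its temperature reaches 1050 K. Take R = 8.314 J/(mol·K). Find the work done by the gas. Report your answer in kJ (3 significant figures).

W ≈ 10.7 kJ

Isobaric: W = P ΔV = nR ΔT.
W = (2.35)(8.314)(1050 − 501) = 10726 J.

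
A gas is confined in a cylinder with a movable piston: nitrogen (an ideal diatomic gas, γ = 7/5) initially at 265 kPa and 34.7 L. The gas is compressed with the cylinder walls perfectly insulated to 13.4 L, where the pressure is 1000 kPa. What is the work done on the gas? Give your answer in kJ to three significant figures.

W ≈ 10.5 kJ

Adiabatic: W = (P₁V₁ − P₂V₂)/(γ − 1) with γ = 7/5.
P₁V₁ = 9196 J, P₂V₂ = 13400 J.
W = (9196 − 13400) / 0.4 = -10511 J.
Work on gas = −W_by = 10511 J.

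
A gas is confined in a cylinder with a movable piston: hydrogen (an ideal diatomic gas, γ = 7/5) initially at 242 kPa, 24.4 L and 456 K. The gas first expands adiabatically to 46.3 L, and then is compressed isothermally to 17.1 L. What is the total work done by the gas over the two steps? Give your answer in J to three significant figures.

W_total ≈ -1220 J

Step 1 (adiabatic): W = (P₁V₁ − P₂V₂)/(γ−1) = (5905 − 4570)/0.4 = 3337 J.
After step 1: P = 98.71 kPa, V = 46.3 L, T = 352.9 K.
Step 2 (isothermal): W = P₁V₁ ln(V₂/V₁) = (4570) ln(17.1/46.3) = -4552 J.
W_total = 3337 − 4552 = -1215 J.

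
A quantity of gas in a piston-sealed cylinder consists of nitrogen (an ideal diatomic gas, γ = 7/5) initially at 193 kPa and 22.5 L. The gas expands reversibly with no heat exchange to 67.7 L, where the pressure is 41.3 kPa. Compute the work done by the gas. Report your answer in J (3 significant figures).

Adiabatic: W = (P₁V₁ − P₂V₂)/(γ − 1) with γ = 7/5.
P₁V₁ = 4342 J, P₂V₂ = 2796 J.
W = (4342 − 2796) / 0.4 = 3866 J.

W ≈ 3870 J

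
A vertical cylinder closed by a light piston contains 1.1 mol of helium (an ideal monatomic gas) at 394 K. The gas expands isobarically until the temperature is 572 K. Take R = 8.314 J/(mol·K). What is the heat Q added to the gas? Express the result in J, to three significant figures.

Q ≈ 4070 J

Isobaric: W = nRΔT = (1.1)(8.314)(178) = 1628 J.
ΔU = nCᵥΔT with Cᵥ = 3R/2: ΔU = (1.1)(12.47)(178) = 2442 J.
Q = ΔU + W = 2442 + 1628 = 4070 J.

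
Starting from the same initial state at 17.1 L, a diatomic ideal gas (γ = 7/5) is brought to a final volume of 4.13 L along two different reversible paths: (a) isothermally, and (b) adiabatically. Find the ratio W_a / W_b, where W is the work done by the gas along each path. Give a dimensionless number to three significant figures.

Path (a) isothermal: W = P₁V₁ ln(V₂/V₁) → W_a/(P₁V₁) = -1.421.
Path (b) adiabatic: W = P₁V₁(1 − (V₁/V₂)^(γ−1))/(γ−1) → W_b/(P₁V₁) = -1.913.
W_a / W_b = -1.421 / -1.913 = 0.7426.

W_a / W_b ≈ 0.743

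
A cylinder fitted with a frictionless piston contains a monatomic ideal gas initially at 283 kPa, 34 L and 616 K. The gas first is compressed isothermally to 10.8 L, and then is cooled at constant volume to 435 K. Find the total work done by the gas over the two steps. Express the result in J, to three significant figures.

W_total ≈ -11000 J

Step 1 (isothermal): W = P₁V₁ ln(V₂/V₁) = (9622) ln(10.8/34) = -11035 J.
Step 2 (isochoric): W = 0 (constant volume).
W_total = -11035 + 0 = -11035 J.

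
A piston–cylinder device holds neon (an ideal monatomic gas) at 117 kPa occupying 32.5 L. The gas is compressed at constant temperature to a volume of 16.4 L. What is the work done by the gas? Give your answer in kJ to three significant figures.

W ≈ -2.60 kJ

Isothermal: W = nRT ln(V₂/V₁) = P₁V₁ ln(V₂/V₁).
P₁V₁ = (117 kPa)(32.5 L) = 3802 J.
W = 3802 × ln(16.4/32.5) = 3802 × -0.684
W_by_gas = -2601 J.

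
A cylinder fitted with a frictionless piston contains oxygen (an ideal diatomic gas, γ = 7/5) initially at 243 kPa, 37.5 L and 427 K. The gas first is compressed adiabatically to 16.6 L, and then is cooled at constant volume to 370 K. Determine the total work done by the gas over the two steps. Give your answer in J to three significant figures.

W_total ≈ -8780 J

Step 1 (adiabatic): W = (P₁V₁ − P₂V₂)/(γ−1) = (9112 − 12624)/0.4 = -8779 J.
Step 2 (isochoric): W = 0 (constant volume).
W_total = -8779 + 0 = -8779 J.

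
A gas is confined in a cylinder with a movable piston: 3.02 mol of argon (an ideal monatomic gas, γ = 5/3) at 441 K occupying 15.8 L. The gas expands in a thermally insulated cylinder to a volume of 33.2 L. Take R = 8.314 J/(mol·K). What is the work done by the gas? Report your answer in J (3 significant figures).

W ≈ 6480 J

Adiabatic: TV^(γ−1) = const with γ = 5/3.
T₂ = T₁ (V₁/V₂)^(γ−1) = 441 × (15.8/33.2)^0.667 = 441 × 0.6096 = 268.8 K.
W_by = nCᵥ(T₁ − T₂) = (3.02)(12.47)(441 − 268.8) = 6485 J.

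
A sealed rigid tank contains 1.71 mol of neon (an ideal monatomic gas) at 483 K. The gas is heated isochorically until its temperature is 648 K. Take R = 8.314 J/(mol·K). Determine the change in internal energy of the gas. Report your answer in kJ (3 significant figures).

Constant volume ⇒ W = 0, so Q = ΔU = nCᵥΔT with Cᵥ = 3R/2 = 12.47 J/(mol·K).
ΔU = (1.71)(12.47)(648 − 483) = 3519 J.

ΔU ≈ 3.52 kJ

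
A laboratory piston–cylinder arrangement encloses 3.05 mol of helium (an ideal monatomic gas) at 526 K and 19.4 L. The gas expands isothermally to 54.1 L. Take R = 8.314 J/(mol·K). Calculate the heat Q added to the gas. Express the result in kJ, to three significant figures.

Isothermal ⇒ ΔU = 0, so Q = W = nRT ln(V₂/V₁).
Q = (3.05)(8.314)(526) ln(54.1/19.4) = 13338 × 1.026 = 13679 J.

Q ≈ 13.7 kJ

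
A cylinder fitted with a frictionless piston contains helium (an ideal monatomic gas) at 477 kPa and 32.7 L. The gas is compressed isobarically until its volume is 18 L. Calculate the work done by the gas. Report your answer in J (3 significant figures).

Isobaric: W = P ΔV.
W = (477 kPa)(18 − 32.7 L) = (477)(-14.7) = -7012 J.

W ≈ -7010 J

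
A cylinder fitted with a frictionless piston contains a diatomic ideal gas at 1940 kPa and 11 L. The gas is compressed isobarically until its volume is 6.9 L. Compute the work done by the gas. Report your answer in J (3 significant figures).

Isobaric: W = P ΔV.
W = (1940 kPa)(6.9 − 11 L) = (1940)(-4.1) = -7954 J.

W ≈ -7950 J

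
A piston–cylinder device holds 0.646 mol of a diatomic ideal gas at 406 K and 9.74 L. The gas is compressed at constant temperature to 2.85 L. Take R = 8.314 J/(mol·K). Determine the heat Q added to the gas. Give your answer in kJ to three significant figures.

Q ≈ -2.68 kJ

Isothermal ⇒ ΔU = 0, so Q = W = nRT ln(V₂/V₁).
Q = (0.646)(8.314)(406) ln(2.85/9.74) = 2181 × -1.229 = -2680 J.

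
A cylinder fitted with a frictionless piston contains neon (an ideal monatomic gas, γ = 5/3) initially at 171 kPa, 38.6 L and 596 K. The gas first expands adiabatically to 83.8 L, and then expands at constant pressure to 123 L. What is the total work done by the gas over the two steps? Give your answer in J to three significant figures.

Step 1 (adiabatic): W = (P₁V₁ − P₂V₂)/(γ−1) = (6601 − 3937)/0.667 = 3996 J.
After step 1: P = 46.98 kPa, V = 83.8 L, T = 355.5 K.
Step 2 (isobaric): W = PΔV = (46.98 kPa)(123 − 83.8 L) = 1842 J.
W_total = 3996 + 1842 = 5837 J.

W_total ≈ 5840 J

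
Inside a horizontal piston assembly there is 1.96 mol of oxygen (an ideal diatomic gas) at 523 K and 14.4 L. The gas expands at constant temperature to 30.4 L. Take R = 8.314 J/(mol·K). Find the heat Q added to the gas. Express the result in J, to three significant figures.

Q ≈ 6370 J

Isothermal ⇒ ΔU = 0, so Q = W = nRT ln(V₂/V₁).
Q = (1.96)(8.314)(523) ln(30.4/14.4) = 8523 × 0.7472 = 6368 J.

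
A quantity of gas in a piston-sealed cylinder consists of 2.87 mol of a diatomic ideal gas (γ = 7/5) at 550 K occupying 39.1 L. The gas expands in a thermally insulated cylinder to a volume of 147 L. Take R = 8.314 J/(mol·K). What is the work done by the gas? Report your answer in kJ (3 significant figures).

W ≈ 13.5 kJ

Adiabatic: TV^(γ−1) = const with γ = 7/5.
T₂ = T₁ (V₁/V₂)^(γ−1) = 550 × (39.1/147)^0.4 = 550 × 0.5888 = 323.8 K.
W_by = nCᵥ(T₁ − T₂) = (2.87)(20.79)(550 − 323.8) = 13492 J.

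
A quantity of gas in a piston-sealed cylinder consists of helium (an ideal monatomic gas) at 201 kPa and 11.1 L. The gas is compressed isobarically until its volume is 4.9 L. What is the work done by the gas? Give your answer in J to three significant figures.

W ≈ -1250 J

Isobaric: W = P ΔV.
W = (201 kPa)(4.9 − 11.1 L) = (201)(-6.2) = -1246 J.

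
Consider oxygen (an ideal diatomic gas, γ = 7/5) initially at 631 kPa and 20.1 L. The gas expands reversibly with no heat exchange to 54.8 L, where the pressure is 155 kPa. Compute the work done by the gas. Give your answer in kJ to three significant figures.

W ≈ 10.5 kJ

Adiabatic: W = (P₁V₁ − P₂V₂)/(γ − 1) with γ = 7/5.
P₁V₁ = 12683 J, P₂V₂ = 8494 J.
W = (12683 − 8494) / 0.4 = 10473 J.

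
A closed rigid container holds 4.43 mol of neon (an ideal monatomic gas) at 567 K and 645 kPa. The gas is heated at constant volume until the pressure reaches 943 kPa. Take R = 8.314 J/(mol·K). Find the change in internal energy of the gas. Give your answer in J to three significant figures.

Constant volume ⇒ W = 0, so Q = ΔU = nCᵥΔT with Cᵥ = 3R/2 = 12.47 J/(mol·K).
At constant V, T₂/T₁ = P₂/P₁ ⇒ ΔT = T₁(P₂/P₁ − 1) = 567·(943/645 − 1) = 262 K.
ΔU = (4.43)(12.47)(262) = 14473 J.

ΔU ≈ 14500 J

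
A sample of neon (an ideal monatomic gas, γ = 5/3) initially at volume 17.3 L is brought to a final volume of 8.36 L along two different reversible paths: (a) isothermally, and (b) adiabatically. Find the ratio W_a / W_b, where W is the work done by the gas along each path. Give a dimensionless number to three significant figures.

W_a / W_b ≈ 0.777

Path (a) isothermal: W = P₁V₁ ln(V₂/V₁) → W_a/(P₁V₁) = -0.7272.
Path (b) adiabatic: W = P₁V₁(1 − (V₁/V₂)^(γ−1))/(γ−1) → W_b/(P₁V₁) = -0.9359.
W_a / W_b = -0.7272 / -0.9359 = 0.7771.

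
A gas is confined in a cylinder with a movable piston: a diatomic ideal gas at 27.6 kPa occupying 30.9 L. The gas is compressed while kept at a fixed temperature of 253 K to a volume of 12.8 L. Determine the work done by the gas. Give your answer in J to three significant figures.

W ≈ -752 J

Isothermal: W = nRT ln(V₂/V₁) = P₁V₁ ln(V₂/V₁).
P₁V₁ = (27.6 kPa)(30.9 L) = 852.8 J.
W = 852.8 × ln(12.8/30.9) = 852.8 × -0.8813
W_by_gas = -751.6 J.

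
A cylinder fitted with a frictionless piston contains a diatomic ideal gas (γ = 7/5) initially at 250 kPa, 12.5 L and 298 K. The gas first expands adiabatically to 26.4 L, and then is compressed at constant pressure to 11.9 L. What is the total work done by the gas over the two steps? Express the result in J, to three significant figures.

W_total ≈ 747 J

Step 1 (adiabatic): W = (P₁V₁ − P₂V₂)/(γ−1) = (3125 − 2317)/0.4 = 2019 J.
After step 1: P = 87.77 kPa, V = 26.4 L, T = 221 K.
Step 2 (isobaric): W = PΔV = (87.77 kPa)(11.9 − 26.4 L) = -1273 J.
W_total = 2019 − 1273 = 746.7 J.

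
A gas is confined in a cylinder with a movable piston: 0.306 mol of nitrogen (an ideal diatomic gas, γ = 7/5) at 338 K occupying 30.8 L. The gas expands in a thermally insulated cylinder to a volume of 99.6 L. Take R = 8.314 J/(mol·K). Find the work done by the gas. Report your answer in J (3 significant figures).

W ≈ 805 J

Adiabatic: TV^(γ−1) = const with γ = 7/5.
T₂ = T₁ (V₁/V₂)^(γ−1) = 338 × (30.8/99.6)^0.4 = 338 × 0.6253 = 211.4 K.
W_by = nCᵥ(T₁ − T₂) = (0.306)(20.79)(338 − 211.4) = 805.4 J.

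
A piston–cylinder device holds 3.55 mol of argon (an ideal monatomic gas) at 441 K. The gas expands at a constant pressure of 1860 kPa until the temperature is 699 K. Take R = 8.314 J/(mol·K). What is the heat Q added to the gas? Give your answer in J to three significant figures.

Isobaric: W = nRΔT = (3.55)(8.314)(258) = 7615 J.
ΔU = nCᵥΔT with Cᵥ = 3R/2: ΔU = (3.55)(12.47)(258) = 11422 J.
Q = ΔU + W = 11422 + 7615 = 19037 J.

Q ≈ 19000 J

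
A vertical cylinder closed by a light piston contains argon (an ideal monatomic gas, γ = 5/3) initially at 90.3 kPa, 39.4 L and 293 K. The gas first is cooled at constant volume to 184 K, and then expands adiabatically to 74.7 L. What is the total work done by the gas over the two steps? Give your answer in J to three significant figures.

W_total ≈ 1160 J

Step 1 (isochoric): W = 0 (constant volume).
After step 1: P = 56.71 kPa (V unchanged).
Step 2 (adiabatic): W = (P₁V₁ − P₂V₂)/(γ−1) = (2234 − 1459)/0.667 = 1164 J.
W_total = 0 + 1164 = 1164 J.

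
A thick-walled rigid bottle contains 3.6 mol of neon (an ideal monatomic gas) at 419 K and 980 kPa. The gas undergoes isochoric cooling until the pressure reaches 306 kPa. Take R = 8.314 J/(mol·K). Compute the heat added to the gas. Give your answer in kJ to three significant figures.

Constant volume ⇒ W = 0, so Q = ΔU = nCᵥΔT with Cᵥ = 3R/2 = 12.47 J/(mol·K).
At constant V, T₂/T₁ = P₂/P₁ ⇒ ΔT = T₁(P₂/P₁ − 1) = 419·(306/980 − 1) = -288.2 K.
ΔU = (3.6)(12.47)(-288.2) = -12938 J.

Q ≈ -12.9 kJ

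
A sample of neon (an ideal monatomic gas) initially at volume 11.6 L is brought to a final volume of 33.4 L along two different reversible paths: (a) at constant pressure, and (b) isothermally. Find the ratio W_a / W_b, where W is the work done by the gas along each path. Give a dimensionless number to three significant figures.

Path (a) isobaric: W = P₁(V₂ − V₁) → W_a/(P₁V₁) = 1.879.
Path (b) isothermal: W = P₁V₁ ln(V₂/V₁) → W_b/(P₁V₁) = 1.058.
W_a / W_b = 1.879 / 1.058 = 1.777.

W_a / W_b ≈ 1.78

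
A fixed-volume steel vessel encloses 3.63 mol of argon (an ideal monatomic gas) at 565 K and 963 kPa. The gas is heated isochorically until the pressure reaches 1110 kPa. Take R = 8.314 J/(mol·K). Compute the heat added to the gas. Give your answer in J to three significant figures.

Q ≈ 3900 J

Constant volume ⇒ W = 0, so Q = ΔU = nCᵥΔT with Cᵥ = 3R/2 = 12.47 J/(mol·K).
At constant V, T₂/T₁ = P₂/P₁ ⇒ ΔT = T₁(P₂/P₁ − 1) = 565·(1110/963 − 1) = 86.25 K.
ΔU = (3.63)(12.47)(86.25) = 3904 J.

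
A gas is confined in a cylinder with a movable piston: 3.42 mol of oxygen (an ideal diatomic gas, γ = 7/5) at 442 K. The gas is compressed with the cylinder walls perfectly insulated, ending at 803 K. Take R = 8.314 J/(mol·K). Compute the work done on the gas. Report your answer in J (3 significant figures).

W ≈ 25700 J

Adiabatic ⇒ Q = 0, so W_by = −ΔU = nCᵥ(T₁ − T₂).
Cᵥ = 5R/2 = 20.79 J/(mol·K).
W = (3.42)(20.79)(442 − 803) = -25662 J.
Work on gas = −W_by = 25662 J.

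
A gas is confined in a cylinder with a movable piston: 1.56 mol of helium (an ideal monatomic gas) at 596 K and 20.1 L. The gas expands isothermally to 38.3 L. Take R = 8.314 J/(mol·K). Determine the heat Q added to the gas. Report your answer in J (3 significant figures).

Isothermal ⇒ ΔU = 0, so Q = W = nRT ln(V₂/V₁).
Q = (1.56)(8.314)(596) ln(38.3/20.1) = 7730 × 0.6447 = 4984 J.

Q ≈ 4980 J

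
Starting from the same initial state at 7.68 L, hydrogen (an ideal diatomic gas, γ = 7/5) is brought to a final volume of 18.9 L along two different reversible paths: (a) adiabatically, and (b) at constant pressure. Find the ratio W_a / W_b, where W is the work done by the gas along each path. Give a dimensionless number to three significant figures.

Path (a) adiabatic: W = P₁V₁(1 − (V₁/V₂)^(γ−1))/(γ−1) → W_a/(P₁V₁) = 0.7562.
Path (b) isobaric: W = P₁(V₂ − V₁) → W_b/(P₁V₁) = 1.461.
W_a / W_b = 0.7562 / 1.461 = 0.5176.

W_a / W_b ≈ 0.518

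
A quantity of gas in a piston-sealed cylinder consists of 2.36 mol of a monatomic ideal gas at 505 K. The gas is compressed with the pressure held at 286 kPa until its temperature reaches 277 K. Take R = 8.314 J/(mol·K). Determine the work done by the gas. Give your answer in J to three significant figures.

Isobaric: W = P ΔV = nR ΔT.
W = (2.36)(8.314)(277 − 505) = -4474 J.

W ≈ -4470 J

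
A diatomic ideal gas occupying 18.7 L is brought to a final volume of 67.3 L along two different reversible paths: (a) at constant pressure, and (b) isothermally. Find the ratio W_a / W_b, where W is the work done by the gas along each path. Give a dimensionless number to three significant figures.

Path (a) isobaric: W = P₁(V₂ − V₁) → W_a/(P₁V₁) = 2.599.
Path (b) isothermal: W = P₁V₁ ln(V₂/V₁) → W_b/(P₁V₁) = 1.281.
W_a / W_b = 2.599 / 1.281 = 2.029.

W_a / W_b ≈ 2.03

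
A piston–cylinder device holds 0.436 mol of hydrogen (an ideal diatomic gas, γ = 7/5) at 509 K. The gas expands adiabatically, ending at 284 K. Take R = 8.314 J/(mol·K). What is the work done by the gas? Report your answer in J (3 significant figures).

Adiabatic ⇒ Q = 0, so W_by = −ΔU = nCᵥ(T₁ − T₂).
Cᵥ = 5R/2 = 20.79 J/(mol·K).
W = (0.436)(20.79)(509 − 284) = 2039 J.

W ≈ 2040 J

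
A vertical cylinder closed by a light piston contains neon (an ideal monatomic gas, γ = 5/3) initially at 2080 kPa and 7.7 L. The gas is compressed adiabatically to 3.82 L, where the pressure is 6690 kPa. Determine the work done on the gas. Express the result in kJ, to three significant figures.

Adiabatic: W = (P₁V₁ − P₂V₂)/(γ − 1) with γ = 5/3.
P₁V₁ = 16016 J, P₂V₂ = 25556 J.
W = (16016 − 25556) / 0.6667 = -14310 J.
Work on gas = −W_by = 14310 J.

W ≈ 14.3 kJ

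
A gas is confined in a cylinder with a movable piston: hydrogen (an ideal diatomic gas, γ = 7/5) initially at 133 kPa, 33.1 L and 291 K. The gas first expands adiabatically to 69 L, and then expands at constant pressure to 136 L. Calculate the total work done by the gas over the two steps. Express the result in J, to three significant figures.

W_total ≈ 5990 J

Step 1 (adiabatic): W = (P₁V₁ − P₂V₂)/(γ−1) = (4402 − 3281)/0.4 = 2802 J.
After step 1: P = 47.56 kPa, V = 69 L, T = 216.9 K.
Step 2 (isobaric): W = PΔV = (47.56 kPa)(136 − 69 L) = 3186 J.
W_total = 2802 + 3186 = 5988 J.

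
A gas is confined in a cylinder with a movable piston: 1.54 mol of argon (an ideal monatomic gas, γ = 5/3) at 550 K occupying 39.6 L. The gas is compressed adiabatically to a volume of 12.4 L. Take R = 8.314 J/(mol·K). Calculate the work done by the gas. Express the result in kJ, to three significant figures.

Adiabatic: TV^(γ−1) = const with γ = 5/3.
T₂ = T₁ (V₁/V₂)^(γ−1) = 550 × (39.6/12.4)^0.667 = 550 × 2.169 = 1193 K.
W_by = nCᵥ(T₁ − T₂) = (1.54)(12.47)(550 − 1193) = -12344 J.

W ≈ -12.3 kJ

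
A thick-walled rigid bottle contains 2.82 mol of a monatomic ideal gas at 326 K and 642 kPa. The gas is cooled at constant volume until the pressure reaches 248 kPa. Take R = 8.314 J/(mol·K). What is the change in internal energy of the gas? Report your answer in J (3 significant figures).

ΔU ≈ -7040 J

Constant volume ⇒ W = 0, so Q = ΔU = nCᵥΔT with Cᵥ = 3R/2 = 12.47 J/(mol·K).
At constant V, T₂/T₁ = P₂/P₁ ⇒ ΔT = T₁(P₂/P₁ − 1) = 326·(248/642 − 1) = -200.1 K.
ΔU = (2.82)(12.47)(-200.1) = -7036 J.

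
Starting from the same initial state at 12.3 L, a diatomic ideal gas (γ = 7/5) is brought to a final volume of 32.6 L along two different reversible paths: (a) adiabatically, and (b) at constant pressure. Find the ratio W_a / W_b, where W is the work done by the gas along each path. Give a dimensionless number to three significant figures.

Path (a) adiabatic: W = P₁V₁(1 − (V₁/V₂)^(γ−1))/(γ−1) → W_a/(P₁V₁) = 0.8072.
Path (b) isobaric: W = P₁(V₂ − V₁) → W_b/(P₁V₁) = 1.65.
W_a / W_b = 0.8072 / 1.65 = 0.4891.

W_a / W_b ≈ 0.489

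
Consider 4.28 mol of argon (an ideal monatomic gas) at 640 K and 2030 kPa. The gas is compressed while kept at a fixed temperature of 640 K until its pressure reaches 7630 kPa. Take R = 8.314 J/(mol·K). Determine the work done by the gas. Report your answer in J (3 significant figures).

W ≈ -30200 J

Isothermal process: W = nRT ln(V₂/V₁) = nRT ln(P₁/P₂).
W = (4.28)(8.314)(640) × ln(2030/7630)
  = 22774 × ln(0.2661) = 22774 × -1.324
W_by_gas = -30154 J.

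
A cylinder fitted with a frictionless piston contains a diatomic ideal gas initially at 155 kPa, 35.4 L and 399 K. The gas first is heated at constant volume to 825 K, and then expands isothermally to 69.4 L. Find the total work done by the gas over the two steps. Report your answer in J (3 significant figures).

Step 1 (isochoric): W = 0 (constant volume).
After step 1: P = 320.5 kPa (V unchanged).
Step 2 (isothermal): W = P₁V₁ ln(V₂/V₁) = (11345) ln(69.4/35.4) = 7637 J.
W_total = 0 + 7637 = 7637 J.

W_total ≈ 7640 J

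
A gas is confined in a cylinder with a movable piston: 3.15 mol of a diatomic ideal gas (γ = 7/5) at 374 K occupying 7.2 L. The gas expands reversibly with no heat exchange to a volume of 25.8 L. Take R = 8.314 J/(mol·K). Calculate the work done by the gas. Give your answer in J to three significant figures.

W ≈ 9790 J

Adiabatic: TV^(γ−1) = const with γ = 7/5.
T₂ = T₁ (V₁/V₂)^(γ−1) = 374 × (7.2/25.8)^0.4 = 374 × 0.6002 = 224.5 K.
W_by = nCᵥ(T₁ − T₂) = (3.15)(20.79)(374 − 224.5) = 9790 J.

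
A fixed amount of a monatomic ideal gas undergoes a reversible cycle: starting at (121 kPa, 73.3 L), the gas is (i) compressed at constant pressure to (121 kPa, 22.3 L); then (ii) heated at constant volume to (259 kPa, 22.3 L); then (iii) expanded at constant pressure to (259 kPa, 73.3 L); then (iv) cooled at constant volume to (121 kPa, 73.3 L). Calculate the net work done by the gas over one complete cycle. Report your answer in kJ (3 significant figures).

W_net ≈ 7.04 kJ

Constant-volume legs do no work.
W(i) = (121)(22.3 − 73.3) = -6171 J; W(iii) = (259)(73.3 − 22.3) = 13209 J.
W_net = -6171 + 13209 = 7038 J (the clockwise enclosed area).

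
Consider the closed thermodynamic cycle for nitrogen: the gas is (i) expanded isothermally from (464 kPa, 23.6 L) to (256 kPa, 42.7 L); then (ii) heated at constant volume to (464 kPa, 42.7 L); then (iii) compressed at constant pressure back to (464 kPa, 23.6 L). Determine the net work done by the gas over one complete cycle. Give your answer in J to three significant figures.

W_net ≈ -2370 J

Leg (i): W = PᵢVᵢ ln(V_f/Vᵢ) = (10950) ln(42.7/23.6) = 6493 J.
Leg (ii): W = 0.
Leg (iii): W = PΔV = (464)(23.6 − 42.7) = -8862 J.
W_net = 6493 − 8862 = -2369 J.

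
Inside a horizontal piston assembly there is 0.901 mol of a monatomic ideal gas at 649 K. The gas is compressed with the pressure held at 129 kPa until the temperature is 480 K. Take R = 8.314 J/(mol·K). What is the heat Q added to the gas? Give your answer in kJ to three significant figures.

Isobaric: W = nRΔT = (0.901)(8.314)(-169) = -1266 J.
ΔU = nCᵥΔT with Cᵥ = 3R/2: ΔU = (0.901)(12.47)(-169) = -1899 J.
Q = ΔU + W = -1899 − 1266 = -3165 J.

Q ≈ -3.16 kJ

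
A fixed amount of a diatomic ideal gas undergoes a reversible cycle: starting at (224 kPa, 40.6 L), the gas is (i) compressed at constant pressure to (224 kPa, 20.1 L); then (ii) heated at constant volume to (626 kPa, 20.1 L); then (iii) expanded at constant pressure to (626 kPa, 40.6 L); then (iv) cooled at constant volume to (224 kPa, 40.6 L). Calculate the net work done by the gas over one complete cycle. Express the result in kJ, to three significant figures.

Constant-volume legs do no work.
W(i) = (224)(20.1 − 40.6) = -4592 J; W(iii) = (626)(40.6 − 20.1) = 12833 J.
W_net = -4592 + 12833 = 8241 J (the clockwise enclosed area).

W_net ≈ 8.24 kJ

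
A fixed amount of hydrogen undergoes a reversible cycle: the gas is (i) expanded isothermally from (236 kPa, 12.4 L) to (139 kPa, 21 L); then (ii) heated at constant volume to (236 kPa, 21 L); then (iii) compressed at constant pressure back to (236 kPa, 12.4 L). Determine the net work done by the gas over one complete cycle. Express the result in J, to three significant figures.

Leg (i): W = PᵢVᵢ ln(V_f/Vᵢ) = (2926) ln(21/12.4) = 1542 J.
Leg (ii): W = 0.
Leg (iii): W = PΔV = (236)(12.4 − 21) = -2030 J.
W_net = 1542 − 2030 = -487.9 J.

W_net ≈ -488 J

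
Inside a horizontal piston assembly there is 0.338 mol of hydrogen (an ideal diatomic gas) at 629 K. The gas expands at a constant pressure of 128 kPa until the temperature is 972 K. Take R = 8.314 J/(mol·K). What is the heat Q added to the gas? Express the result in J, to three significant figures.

Q ≈ 3370 J

Isobaric: W = nRΔT = (0.338)(8.314)(343) = 963.9 J.
ΔU = nCᵥΔT with Cᵥ = 5R/2: ΔU = (0.338)(20.79)(343) = 2410 J.
Q = ΔU + W = 2410 + 963.9 = 3374 J.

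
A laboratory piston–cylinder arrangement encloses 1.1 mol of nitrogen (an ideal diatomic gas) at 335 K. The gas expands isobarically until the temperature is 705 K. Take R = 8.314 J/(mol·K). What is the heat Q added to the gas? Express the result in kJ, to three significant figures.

Q ≈ 11.8 kJ

Isobaric: W = nRΔT = (1.1)(8.314)(370) = 3384 J.
ΔU = nCᵥΔT with Cᵥ = 5R/2: ΔU = (1.1)(20.79)(370) = 8459 J.
Q = ΔU + W = 8459 + 3384 = 11843 J.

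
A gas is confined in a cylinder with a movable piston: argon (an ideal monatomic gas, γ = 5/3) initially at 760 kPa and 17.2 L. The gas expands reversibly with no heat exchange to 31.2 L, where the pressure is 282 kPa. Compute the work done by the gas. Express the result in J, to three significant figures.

Adiabatic: W = (P₁V₁ − P₂V₂)/(γ − 1) with γ = 5/3.
P₁V₁ = 13072 J, P₂V₂ = 8798 J.
W = (13072 − 8798) / 0.6667 = 6410 J.

W ≈ 6410 J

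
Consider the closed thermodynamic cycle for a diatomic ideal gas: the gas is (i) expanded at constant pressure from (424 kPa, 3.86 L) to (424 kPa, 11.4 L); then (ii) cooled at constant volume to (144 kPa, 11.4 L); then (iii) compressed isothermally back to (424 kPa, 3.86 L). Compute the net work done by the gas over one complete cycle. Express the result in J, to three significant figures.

Leg (i): W = PΔV = (424)(11.4 − 3.86) = 3197 J.
Leg (ii): W = 0.
Leg (iii): W = PᵢVᵢ ln(V_f/Vᵢ) = (1642) ln(3.86/11.4) = -1778 J.
W_net = 3197 − 1778 = 1419 J.

W_net ≈ 1420 J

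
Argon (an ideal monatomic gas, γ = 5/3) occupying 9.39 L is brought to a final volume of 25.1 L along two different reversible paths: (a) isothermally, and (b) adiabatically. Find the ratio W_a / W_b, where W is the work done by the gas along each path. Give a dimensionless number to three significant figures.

Path (a) isothermal: W = P₁V₁ ln(V₂/V₁) → W_a/(P₁V₁) = 0.9832.
Path (b) adiabatic: W = P₁V₁(1 − (V₁/V₂)^(γ−1))/(γ−1) → W_b/(P₁V₁) = 0.7212.
W_a / W_b = 0.9832 / 0.7212 = 1.363.

W_a / W_b ≈ 1.36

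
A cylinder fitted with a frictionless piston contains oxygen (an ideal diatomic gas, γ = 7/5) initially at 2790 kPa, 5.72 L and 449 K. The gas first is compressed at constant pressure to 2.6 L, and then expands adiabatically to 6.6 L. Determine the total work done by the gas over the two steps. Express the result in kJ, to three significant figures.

Step 1 (isobaric): W = PΔV = (2790 kPa)(2.6 − 5.72 L) = -8705 J.
After step 1: P = 2790 kPa, V = 2.6 L, T = 204.1 K.
Step 2 (adiabatic): W = (P₁V₁ − P₂V₂)/(γ−1) = (7254 − 4997)/0.4 = 5641 J.
W_total = -8705 + 5641 = -3063 J.

W_total ≈ -3.06 kJ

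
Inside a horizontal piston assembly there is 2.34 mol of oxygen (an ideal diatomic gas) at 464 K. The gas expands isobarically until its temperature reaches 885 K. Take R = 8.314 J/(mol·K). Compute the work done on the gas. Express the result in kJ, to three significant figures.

W ≈ -8.19 kJ

Isobaric: W = P ΔV = nR ΔT.
W = (2.34)(8.314)(885 − 464) = 8190 J.
Work on gas = −W_by = -8190 J.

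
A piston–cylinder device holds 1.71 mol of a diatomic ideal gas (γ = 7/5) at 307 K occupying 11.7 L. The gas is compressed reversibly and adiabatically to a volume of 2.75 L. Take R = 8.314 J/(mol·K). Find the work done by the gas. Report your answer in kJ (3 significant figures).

W ≈ -8.56 kJ

Adiabatic: TV^(γ−1) = const with γ = 7/5.
T₂ = T₁ (V₁/V₂)^(γ−1) = 307 × (11.7/2.75)^0.4 = 307 × 1.785 = 547.9 K.
W_by = nCᵥ(T₁ − T₂) = (1.71)(20.79)(307 − 547.9) = -8561 J.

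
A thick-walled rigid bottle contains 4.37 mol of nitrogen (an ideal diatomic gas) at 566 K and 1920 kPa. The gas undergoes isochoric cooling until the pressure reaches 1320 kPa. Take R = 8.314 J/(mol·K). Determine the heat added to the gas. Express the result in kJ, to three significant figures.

Constant volume ⇒ W = 0, so Q = ΔU = nCᵥΔT with Cᵥ = 5R/2 = 20.79 J/(mol·K).
At constant V, T₂/T₁ = P₂/P₁ ⇒ ΔT = T₁(P₂/P₁ − 1) = 566·(1320/1920 − 1) = -176.9 K.
ΔU = (4.37)(20.79)(-176.9) = -16066 J.

Q ≈ -16.1 kJ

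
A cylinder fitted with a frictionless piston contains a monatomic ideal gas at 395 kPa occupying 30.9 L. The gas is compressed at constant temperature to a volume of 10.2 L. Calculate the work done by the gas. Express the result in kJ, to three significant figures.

Isothermal: W = nRT ln(V₂/V₁) = P₁V₁ ln(V₂/V₁).
P₁V₁ = (395 kPa)(30.9 L) = 12206 J.
W = 12206 × ln(10.2/30.9) = 12206 × -1.108
W_by_gas = -13528 J.

W ≈ -13.5 kJ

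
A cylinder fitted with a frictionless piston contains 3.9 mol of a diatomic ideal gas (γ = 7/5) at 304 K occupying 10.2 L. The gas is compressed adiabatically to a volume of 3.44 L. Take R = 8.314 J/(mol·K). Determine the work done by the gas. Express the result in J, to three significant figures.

W ≈ -13400 J

Adiabatic: TV^(γ−1) = const with γ = 7/5.
T₂ = T₁ (V₁/V₂)^(γ−1) = 304 × (10.2/3.44)^0.4 = 304 × 1.545 = 469.6 K.
W_by = nCᵥ(T₁ − T₂) = (3.9)(20.79)(304 − 469.6) = -13420 J.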